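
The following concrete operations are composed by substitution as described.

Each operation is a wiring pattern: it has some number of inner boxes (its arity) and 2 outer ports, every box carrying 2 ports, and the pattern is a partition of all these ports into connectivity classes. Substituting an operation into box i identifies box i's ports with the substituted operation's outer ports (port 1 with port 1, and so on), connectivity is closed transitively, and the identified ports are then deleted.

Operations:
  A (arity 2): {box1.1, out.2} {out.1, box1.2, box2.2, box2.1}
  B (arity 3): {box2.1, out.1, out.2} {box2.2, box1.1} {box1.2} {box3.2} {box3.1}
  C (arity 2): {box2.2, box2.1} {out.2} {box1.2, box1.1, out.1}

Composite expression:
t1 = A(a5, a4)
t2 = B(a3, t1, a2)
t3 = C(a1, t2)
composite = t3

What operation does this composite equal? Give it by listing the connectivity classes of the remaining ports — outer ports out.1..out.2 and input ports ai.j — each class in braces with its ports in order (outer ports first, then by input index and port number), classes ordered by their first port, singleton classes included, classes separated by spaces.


{out.1, a1.1, a1.2} {out.2} {a2.1} {a2.2} {a3.1, a5.1} {a3.2} {a4.1, a4.2, a5.2}

After gluing at C, chains via deleted ports link the a-ports.
A over (a5, a4) gives {out.1, a4.1, a4.2, a5.2} {out.2, a5.1}, out.j being that stage's outer ports
B over (a3, a5, a4, a2) gives {out.1, out.2, a4.1, a4.2, a5.2} {a2.1} {a2.2} {a3.1, a5.1} {a3.2}, out.j being that stage's outer ports
C over (a1, a3, a5, a4, a2) gives {out.1, a1.1, a1.2} {out.2} {a2.1} {a2.2} {a3.1, a5.1} {a3.2} {a4.1, a4.2, a5.2}, out.j being that stage's outer ports


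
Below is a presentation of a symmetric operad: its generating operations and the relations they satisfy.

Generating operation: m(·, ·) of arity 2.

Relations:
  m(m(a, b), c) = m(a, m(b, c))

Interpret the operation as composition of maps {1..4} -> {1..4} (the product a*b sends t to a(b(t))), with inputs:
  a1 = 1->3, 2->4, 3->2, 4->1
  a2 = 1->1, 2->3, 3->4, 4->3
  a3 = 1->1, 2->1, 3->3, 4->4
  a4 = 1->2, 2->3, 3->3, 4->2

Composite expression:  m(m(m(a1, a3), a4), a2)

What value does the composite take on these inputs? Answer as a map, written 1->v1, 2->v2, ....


m(a1, a3) = 1->3, 2->3, 3->2, 4->1
m(m(a1, a3), a4) = 1->3, 2->2, 3->2, 4->3
m(m(m(a1, a3), a4), a2) = 1->3, 2->2, 3->3, 4->2

1->3, 2->2, 3->3, 4->2


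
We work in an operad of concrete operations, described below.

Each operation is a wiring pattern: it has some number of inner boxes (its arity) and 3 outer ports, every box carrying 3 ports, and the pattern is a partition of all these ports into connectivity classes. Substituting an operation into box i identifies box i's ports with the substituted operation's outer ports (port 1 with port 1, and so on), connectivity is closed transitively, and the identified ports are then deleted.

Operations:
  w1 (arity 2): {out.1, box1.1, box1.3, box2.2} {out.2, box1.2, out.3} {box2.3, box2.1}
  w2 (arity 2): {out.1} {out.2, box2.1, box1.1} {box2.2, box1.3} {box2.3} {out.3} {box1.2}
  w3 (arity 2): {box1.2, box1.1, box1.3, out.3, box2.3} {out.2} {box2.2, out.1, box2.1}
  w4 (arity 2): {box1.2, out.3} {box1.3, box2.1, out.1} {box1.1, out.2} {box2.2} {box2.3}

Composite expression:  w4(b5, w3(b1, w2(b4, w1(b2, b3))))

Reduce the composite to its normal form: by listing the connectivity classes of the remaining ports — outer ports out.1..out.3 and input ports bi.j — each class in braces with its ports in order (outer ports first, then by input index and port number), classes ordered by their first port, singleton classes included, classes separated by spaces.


{out.1, b2.1, b2.3, b3.2, b4.1, b5.3} {out.2, b5.1} {out.3, b5.2} {b1.1, b1.2, b1.3} {b2.2, b4.3} {b3.1, b3.3} {b4.2}

Two ports join when wires chain via w4-identified ports.
w1 over (b2, b3) gives {out.1, b2.1, b2.3, b3.2} {out.2, out.3, b2.2} {b3.1, b3.3}, out.j being that stage's outer ports
w2 over (b4, b2, b3) gives {out.1} {out.2, b2.1, b2.3, b3.2, b4.1} {out.3} {b2.2, b4.3} {b3.1, b3.3} {b4.2}, out.j being that stage's outer ports
w3 over (b1, b4, b2, b3) gives {out.1, b2.1, b2.3, b3.2, b4.1} {out.2} {out.3, b1.1, b1.2, b1.3} {b2.2, b4.3} {b3.1, b3.3} {b4.2}, out.j being that stage's outer ports
w4 over (b5, b1, b4, b2, b3) gives {out.1, b2.1, b2.3, b3.2, b4.1, b5.3} {out.2, b5.1} {out.3, b5.2} {b1.1, b1.2, b1.3} {b2.2, b4.3} {b3.1, b3.3} {b4.2}, out.j being that stage's outer ports


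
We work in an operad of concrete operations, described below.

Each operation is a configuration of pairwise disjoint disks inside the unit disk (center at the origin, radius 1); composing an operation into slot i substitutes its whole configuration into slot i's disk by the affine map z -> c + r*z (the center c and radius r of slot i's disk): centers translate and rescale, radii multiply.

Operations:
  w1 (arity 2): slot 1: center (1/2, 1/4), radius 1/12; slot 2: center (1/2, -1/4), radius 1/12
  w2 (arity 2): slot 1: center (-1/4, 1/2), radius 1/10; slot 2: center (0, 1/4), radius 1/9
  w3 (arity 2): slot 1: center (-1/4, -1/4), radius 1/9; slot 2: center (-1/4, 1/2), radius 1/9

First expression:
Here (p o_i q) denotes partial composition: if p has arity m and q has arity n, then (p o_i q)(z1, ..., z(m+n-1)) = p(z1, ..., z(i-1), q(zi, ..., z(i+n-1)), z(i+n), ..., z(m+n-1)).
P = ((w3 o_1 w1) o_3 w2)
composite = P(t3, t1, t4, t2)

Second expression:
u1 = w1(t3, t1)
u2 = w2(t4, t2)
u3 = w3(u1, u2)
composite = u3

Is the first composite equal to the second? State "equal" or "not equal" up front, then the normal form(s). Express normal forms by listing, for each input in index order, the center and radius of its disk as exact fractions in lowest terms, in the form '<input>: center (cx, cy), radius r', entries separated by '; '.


equal; both compose to t1: center (-7/36, -5/18), radius 1/108; t2: center (-1/4, 19/36), radius 1/81; t3: center (-7/36, -2/9), radius 1/108; t4: center (-5/18, 5/9), radius 1/90

Normal form of the first expression: t1: center (-7/36, -5/18), radius 1/108; t2: center (-1/4, 19/36), radius 1/81; t3: center (-7/36, -2/9), radius 1/108; t4: center (-5/18, 5/9), radius 1/90
Normal form of the second expression: t1: center (-7/36, -5/18), radius 1/108; t2: center (-1/4, 19/36), radius 1/81; t3: center (-7/36, -2/9), radius 1/108; t4: center (-5/18, 5/9), radius 1/90
The normal forms match — equal.


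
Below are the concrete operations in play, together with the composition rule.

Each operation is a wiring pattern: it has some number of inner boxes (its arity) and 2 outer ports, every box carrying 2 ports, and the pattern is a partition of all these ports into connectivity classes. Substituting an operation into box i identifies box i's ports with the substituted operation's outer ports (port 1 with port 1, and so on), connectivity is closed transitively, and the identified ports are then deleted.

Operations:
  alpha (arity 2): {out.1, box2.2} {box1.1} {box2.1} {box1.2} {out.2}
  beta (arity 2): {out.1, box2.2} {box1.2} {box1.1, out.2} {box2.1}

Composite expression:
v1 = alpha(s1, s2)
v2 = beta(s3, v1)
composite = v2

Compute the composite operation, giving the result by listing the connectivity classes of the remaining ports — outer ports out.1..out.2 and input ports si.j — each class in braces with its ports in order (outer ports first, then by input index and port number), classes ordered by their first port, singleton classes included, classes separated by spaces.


{out.1} {out.2, s3.1} {s1.1} {s1.2} {s2.1} {s2.2} {s3.2}

Reachability decides: close wires over beta-identified ports.
composing alpha on (s1, s2), with out.j its own outer ports: {out.1, s2.2} {out.2} {s1.1} {s1.2} {s2.1}
composing beta on (s3, s1, s2), with out.j its own outer ports: {out.1} {out.2, s3.1} {s1.1} {s1.2} {s2.1} {s2.2} {s3.2}


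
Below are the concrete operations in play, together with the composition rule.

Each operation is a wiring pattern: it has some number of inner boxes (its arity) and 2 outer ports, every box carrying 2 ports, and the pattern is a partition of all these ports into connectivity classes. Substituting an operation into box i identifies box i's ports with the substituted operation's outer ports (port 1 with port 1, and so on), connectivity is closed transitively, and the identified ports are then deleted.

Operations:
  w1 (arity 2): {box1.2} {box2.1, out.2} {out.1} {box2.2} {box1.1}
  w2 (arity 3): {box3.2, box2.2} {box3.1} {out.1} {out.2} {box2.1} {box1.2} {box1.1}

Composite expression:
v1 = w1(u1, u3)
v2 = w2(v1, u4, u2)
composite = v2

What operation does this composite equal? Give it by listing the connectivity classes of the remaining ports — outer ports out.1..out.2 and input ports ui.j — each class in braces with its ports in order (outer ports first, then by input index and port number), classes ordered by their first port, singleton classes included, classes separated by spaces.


{out.1} {out.2} {u1.1} {u1.2} {u2.1} {u2.2, u4.2} {u3.1} {u3.2} {u4.1}

Treat the ports identified at w2 as solder joints: merge, then drop.
the subtree at w1 composes to {out.1} {out.2, u3.1} {u1.1} {u1.2} {u3.2} on (u1, u3); out.j = own outer ports
the subtree at w2 composes to {out.1} {out.2} {u1.1} {u1.2} {u2.1} {u2.2, u4.2} {u3.1} {u3.2} {u4.1} on (u1, u3, u4, u2); out.j = own outer ports


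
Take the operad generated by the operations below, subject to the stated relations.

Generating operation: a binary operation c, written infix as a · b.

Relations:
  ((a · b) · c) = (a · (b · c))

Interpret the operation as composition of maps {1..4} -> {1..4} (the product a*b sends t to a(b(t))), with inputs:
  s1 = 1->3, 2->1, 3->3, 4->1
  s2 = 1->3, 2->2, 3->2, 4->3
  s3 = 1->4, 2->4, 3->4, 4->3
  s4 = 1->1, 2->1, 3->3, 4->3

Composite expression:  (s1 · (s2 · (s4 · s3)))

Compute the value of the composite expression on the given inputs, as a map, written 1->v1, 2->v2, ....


(s4 · s3) = 1->3, 2->3, 3->3, 4->3
(s2 · (s4 · s3)) = 1->2, 2->2, 3->2, 4->2
(s1 · (s2 · (s4 · s3))) = 1->1, 2->1, 3->1, 4->1

1->1, 2->1, 3->1, 4->1


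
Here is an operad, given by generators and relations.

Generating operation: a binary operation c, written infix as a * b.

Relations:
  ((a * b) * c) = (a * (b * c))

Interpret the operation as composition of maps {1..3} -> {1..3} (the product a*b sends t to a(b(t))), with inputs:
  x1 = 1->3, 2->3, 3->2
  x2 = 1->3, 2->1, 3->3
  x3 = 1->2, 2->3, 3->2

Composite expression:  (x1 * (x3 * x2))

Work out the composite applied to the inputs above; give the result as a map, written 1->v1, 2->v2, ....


1->3, 2->3, 3->3

(x3 * x2) = 1->2, 2->2, 3->2
(x1 * (x3 * x2)) = 1->3, 2->3, 3->3


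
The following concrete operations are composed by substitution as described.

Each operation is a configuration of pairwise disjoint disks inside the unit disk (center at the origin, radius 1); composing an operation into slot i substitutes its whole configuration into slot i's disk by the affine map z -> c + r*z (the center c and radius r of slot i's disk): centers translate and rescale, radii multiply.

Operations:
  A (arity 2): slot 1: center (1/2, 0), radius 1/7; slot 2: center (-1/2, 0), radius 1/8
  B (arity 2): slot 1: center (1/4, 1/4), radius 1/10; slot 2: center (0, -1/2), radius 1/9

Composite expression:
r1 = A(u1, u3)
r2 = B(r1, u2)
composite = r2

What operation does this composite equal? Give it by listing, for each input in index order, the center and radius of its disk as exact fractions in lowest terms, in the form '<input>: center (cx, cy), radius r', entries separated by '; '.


u1: center (3/10, 1/4), radius 1/70; u2: center (0, -1/2), radius 1/9; u3: center (1/5, 1/4), radius 1/80

Follow each u-input down from B: c' goes to c + r*c', radius to r*r'.
input u1: applying the 2 nested substitutions gives center (3/10, 1/4), radius 1/70
input u3: applying the 2 nested substitutions gives center (1/5, 1/4), radius 1/80
input u2: applying the 1 nested substitution gives center (0, -1/2), radius 1/9


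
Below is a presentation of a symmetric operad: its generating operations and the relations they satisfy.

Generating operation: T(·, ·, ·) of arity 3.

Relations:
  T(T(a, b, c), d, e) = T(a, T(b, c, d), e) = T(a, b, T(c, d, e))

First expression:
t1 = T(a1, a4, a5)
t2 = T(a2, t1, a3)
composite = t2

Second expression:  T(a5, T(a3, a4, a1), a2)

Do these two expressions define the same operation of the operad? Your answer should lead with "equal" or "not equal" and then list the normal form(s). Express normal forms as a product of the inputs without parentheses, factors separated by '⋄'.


not equal — first a2 ⋄ a1 ⋄ a4 ⋄ a5 ⋄ a3, second a5 ⋄ a3 ⋄ a4 ⋄ a1 ⋄ a2


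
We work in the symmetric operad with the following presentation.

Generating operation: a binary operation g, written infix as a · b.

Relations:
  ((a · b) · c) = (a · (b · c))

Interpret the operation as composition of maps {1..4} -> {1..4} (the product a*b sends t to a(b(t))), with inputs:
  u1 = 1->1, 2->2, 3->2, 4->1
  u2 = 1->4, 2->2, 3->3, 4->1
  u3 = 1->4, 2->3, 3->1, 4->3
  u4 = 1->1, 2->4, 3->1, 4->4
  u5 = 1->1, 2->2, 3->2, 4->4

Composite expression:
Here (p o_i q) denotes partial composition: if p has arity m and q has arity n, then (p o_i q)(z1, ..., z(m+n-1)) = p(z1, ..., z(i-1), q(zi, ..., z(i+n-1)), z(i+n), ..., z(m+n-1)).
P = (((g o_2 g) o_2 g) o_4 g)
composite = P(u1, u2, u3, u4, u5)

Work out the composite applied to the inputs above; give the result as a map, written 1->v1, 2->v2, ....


1->1, 2->2, 3->2, 4->2

(u2 · u3) = 1->1, 2->3, 3->4, 4->3
(u4 · u5) = 1->1, 2->4, 3->4, 4->4
((u2 · u3) · (u4 · u5)) = 1->1, 2->3, 3->3, 4->3
(u1 · ((u2 · u3) · (u4 · u5))) = 1->1, 2->2, 3->2, 4->2


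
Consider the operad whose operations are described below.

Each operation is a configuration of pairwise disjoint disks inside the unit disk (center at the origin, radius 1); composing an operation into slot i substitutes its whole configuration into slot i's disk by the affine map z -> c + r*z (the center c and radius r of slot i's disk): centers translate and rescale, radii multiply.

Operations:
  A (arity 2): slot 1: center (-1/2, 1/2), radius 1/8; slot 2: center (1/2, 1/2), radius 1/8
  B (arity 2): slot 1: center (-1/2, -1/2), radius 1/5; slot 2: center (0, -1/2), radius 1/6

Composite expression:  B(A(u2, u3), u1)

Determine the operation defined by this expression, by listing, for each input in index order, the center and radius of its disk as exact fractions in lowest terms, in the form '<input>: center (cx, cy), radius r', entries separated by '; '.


u1: center (0, -1/2), radius 1/6; u2: center (-3/5, -2/5), radius 1/40; u3: center (-2/5, -2/5), radius 1/40


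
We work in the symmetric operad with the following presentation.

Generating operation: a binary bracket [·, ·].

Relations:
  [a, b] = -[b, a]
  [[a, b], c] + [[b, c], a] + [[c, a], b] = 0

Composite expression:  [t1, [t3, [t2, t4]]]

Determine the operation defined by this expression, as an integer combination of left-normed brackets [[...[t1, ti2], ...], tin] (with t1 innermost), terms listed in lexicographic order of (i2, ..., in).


A multilinear Lie element is pinned by t1-initial words (t1 innermost).
Composite bracket: [t1, [t3, [t2, t4]]]
Each bracket splits as ab - ba, giving 8 signed words (2^3 = 8).
Coefficients come from the t1-initial words:
  sign of t1t2t4t3 is -1, so it contributes -[[[t1, t2], t4], t3]
  sign of t1t3t2t4 is +1, so it contributes +[[[t1, t3], t2], t4]
  sign of t1t3t4t2 is -1, so it contributes -[[[t1, t3], t4], t2]
  sign of t1t4t2t3 is +1, so it contributes +[[[t1, t4], t2], t3]

-[[[t1, t2], t4], t3] + [[[t1, t3], t2], t4] - [[[t1, t3], t4], t2] + [[[t1, t4], t2], t3]


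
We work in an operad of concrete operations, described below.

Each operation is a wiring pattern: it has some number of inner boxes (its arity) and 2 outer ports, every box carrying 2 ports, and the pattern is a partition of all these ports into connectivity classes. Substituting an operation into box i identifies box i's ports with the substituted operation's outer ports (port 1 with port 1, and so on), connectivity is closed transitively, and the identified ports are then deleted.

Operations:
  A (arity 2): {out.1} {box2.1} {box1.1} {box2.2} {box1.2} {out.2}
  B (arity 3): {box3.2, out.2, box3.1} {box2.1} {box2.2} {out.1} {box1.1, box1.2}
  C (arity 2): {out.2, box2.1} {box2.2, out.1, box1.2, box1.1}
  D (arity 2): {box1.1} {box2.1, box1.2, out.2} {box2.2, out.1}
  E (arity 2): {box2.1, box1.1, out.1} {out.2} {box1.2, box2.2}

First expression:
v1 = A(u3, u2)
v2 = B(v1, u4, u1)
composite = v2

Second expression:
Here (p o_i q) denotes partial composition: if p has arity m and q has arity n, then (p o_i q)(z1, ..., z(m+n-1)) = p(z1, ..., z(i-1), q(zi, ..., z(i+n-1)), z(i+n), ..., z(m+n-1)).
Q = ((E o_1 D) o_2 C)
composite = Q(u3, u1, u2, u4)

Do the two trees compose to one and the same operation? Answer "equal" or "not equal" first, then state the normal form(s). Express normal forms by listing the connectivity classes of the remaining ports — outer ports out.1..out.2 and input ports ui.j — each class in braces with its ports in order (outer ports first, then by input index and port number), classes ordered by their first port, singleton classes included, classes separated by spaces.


not equal — first {out.1} {out.2, u1.1, u1.2} {u2.1} {u2.2} {u3.1} {u3.2} {u4.1} {u4.2}, second {out.1, u2.1, u4.1} {out.2} {u1.1, u1.2, u2.2, u3.2, u4.2} {u3.1}

The first composite normalizes to {out.1} {out.2, u1.1, u1.2} {u2.1} {u2.2} {u3.1} {u3.2} {u4.1} {u4.2}
The second composite normalizes to {out.1, u2.1, u4.1} {out.2} {u1.1, u1.2, u2.2, u3.2, u4.2} {u3.1}
Different reductions; not equal.


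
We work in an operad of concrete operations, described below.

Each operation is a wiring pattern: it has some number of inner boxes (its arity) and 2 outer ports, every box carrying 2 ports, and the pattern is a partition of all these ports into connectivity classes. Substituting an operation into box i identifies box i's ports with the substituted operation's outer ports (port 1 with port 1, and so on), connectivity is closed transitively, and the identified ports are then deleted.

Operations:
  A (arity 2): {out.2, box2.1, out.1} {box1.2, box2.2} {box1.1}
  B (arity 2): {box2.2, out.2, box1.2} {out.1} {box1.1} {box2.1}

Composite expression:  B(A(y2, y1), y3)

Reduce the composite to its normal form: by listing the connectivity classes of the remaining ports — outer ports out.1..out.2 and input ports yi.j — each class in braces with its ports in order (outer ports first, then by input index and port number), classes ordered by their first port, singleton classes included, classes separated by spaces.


{out.1} {out.2, y1.1, y3.2} {y1.2, y2.2} {y2.1} {y3.1}

Connectivity passes through glued B-boundaries; trace each wire chain.
the subtree at A composes to {out.1, out.2, y1.1} {y1.2, y2.2} {y2.1} on (y2, y1); out.j = own outer ports
the subtree at B composes to {out.1} {out.2, y1.1, y3.2} {y1.2, y2.2} {y2.1} {y3.1} on (y2, y1, y3); out.j = own outer ports


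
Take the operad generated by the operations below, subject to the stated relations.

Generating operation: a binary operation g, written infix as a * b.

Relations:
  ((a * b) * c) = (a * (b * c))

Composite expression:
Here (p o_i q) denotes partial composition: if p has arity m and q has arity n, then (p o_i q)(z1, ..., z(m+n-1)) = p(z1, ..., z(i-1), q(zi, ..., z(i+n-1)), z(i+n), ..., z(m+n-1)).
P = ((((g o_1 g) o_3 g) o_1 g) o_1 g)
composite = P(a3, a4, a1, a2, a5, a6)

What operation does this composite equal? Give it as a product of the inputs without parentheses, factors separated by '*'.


a3 * a4 * a1 * a2 * a5 * a6

Under associativity of g, the answer is the a's in reading order.
(a3 * a4) flattens to a3 * a4
((a3 * a4) * a1) flattens to a3 * a4 * a1
(((a3 * a4) * a1) * a2) flattens to a3 * a4 * a1 * a2
(a5 * a6) flattens to a5 * a6
((((a3 * a4) * a1) * a2) * (a5 * a6)) flattens to a3 * a4 * a1 * a2 * a5 * a6


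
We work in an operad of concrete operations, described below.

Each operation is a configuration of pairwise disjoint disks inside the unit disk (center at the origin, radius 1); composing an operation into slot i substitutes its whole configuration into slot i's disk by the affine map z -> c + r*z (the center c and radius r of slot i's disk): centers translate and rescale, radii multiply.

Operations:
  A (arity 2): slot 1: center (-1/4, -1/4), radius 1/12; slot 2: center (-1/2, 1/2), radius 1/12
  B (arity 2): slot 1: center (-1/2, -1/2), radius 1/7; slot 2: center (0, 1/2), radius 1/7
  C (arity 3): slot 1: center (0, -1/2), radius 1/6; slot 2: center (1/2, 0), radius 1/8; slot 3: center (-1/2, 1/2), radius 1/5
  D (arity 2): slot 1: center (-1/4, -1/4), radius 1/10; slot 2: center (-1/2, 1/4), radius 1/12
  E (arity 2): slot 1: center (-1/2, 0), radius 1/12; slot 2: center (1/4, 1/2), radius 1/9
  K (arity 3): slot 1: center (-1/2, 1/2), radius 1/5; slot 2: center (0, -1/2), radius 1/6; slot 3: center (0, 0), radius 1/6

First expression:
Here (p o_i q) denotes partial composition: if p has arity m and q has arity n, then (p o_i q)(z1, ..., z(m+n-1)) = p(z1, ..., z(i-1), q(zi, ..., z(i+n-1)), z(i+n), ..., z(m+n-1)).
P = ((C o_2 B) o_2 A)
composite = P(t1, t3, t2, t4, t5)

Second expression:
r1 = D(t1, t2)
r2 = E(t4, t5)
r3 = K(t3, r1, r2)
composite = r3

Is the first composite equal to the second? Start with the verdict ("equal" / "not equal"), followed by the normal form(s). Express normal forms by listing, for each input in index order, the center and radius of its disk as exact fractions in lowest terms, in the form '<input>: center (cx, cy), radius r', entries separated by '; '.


The first composite normalizes to t1: center (0, -1/2), radius 1/6; t2: center (3/7, -3/56), radius 1/672; t3: center (97/224, -15/224), radius 1/672; t4: center (1/2, 1/16), radius 1/56; t5: center (-1/2, 1/2), radius 1/5
The second composite normalizes to t1: center (-1/24, -13/24), radius 1/60; t2: center (-1/12, -11/24), radius 1/72; t3: center (-1/2, 1/2), radius 1/5; t4: center (-1/12, 0), radius 1/72; t5: center (1/24, 1/12), radius 1/54
The normal forms differ: not equal.

not equal — first t1: center (0, -1/2), radius 1/6; t2: center (3/7, -3/56), radius 1/672; t3: center (97/224, -15/224), radius 1/672; t4: center (1/2, 1/16), radius 1/56; t5: center (-1/2, 1/2), radius 1/5, second t1: center (-1/24, -13/24), radius 1/60; t2: center (-1/12, -11/24), radius 1/72; t3: center (-1/2, 1/2), radius 1/5; t4: center (-1/12, 0), radius 1/72; t5: center (1/24, 1/12), radius 1/54


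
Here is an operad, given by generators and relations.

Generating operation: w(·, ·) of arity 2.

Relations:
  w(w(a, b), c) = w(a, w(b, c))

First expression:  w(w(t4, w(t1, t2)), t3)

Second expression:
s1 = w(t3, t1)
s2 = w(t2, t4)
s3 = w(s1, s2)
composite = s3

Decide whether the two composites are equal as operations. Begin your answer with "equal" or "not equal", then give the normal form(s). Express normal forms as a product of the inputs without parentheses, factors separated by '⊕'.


not equal; first: t4 ⊕ t1 ⊕ t2 ⊕ t3; second: t3 ⊕ t1 ⊕ t2 ⊕ t4

The first composite normalizes to t4 ⊕ t1 ⊕ t2 ⊕ t3
The second composite normalizes to t3 ⊕ t1 ⊕ t2 ⊕ t4
No match — not equal.


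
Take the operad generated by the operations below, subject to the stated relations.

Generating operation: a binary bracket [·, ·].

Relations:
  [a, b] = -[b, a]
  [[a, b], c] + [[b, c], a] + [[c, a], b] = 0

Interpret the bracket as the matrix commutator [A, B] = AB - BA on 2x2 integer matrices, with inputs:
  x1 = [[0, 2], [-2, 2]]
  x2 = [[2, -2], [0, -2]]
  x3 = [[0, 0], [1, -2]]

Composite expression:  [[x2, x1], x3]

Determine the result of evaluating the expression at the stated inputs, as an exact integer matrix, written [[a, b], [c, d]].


[[4, -8], [8, -4]]

[x2, x1] = [[4, 4], [8, -4]]
[[x2, x1], x3] = [[4, -8], [8, -4]]


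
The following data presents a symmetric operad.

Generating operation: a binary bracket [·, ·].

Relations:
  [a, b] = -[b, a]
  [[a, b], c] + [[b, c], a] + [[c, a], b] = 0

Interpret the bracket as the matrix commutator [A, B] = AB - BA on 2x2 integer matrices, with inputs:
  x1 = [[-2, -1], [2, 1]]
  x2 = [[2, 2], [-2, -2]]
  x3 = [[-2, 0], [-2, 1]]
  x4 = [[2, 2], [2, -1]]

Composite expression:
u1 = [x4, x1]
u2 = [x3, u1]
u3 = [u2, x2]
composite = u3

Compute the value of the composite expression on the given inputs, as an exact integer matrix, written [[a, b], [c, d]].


[[138, 60], [-216, -138]]

[x4, x1] = [[6, 3], [-12, -6]]
[x3, [x4, x1]] = [[6, -9], [-60, -6]]
[[x3, [x4, x1]], x2] = [[138, 60], [-216, -138]]


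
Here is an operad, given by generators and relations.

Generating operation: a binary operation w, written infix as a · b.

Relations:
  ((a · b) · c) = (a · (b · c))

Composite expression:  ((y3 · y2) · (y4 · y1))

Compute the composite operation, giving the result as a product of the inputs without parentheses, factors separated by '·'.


y3 · y2 · y4 · y1

All parenthesizations of w agree; list the y-inputs left to right.
(y3 · y2) unparenthesizes to y3 · y2
(y4 · y1) unparenthesizes to y4 · y1
((y3 · y2) · (y4 · y1)) unparenthesizes to y3 · y2 · y4 · y1


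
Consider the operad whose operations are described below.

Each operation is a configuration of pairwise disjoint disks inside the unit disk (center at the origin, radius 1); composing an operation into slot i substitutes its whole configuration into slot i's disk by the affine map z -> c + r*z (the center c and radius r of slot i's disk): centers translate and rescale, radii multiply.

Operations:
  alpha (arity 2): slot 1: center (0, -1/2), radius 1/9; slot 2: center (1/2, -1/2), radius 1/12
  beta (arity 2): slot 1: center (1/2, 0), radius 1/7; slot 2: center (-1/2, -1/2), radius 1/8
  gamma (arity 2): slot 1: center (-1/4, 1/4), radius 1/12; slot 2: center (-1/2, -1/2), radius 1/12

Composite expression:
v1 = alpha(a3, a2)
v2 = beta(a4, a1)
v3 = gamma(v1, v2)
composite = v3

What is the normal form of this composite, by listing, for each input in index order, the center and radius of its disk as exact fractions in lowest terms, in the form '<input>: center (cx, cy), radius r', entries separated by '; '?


a1: center (-13/24, -13/24), radius 1/96; a2: center (-5/24, 5/24), radius 1/144; a3: center (-1/4, 5/24), radius 1/108; a4: center (-11/24, -1/2), radius 1/84

Follow each a-input down from gamma: c' goes to c + r*c', radius to r*r'.
a3 passes through 2 substitutions, ending at center (-1/4, 5/24), radius 1/108
a2 passes through 2 substitutions, ending at center (-5/24, 5/24), radius 1/144
a4 passes through 2 substitutions, ending at center (-11/24, -1/2), radius 1/84
a1 passes through 2 substitutions, ending at center (-13/24, -13/24), radius 1/96


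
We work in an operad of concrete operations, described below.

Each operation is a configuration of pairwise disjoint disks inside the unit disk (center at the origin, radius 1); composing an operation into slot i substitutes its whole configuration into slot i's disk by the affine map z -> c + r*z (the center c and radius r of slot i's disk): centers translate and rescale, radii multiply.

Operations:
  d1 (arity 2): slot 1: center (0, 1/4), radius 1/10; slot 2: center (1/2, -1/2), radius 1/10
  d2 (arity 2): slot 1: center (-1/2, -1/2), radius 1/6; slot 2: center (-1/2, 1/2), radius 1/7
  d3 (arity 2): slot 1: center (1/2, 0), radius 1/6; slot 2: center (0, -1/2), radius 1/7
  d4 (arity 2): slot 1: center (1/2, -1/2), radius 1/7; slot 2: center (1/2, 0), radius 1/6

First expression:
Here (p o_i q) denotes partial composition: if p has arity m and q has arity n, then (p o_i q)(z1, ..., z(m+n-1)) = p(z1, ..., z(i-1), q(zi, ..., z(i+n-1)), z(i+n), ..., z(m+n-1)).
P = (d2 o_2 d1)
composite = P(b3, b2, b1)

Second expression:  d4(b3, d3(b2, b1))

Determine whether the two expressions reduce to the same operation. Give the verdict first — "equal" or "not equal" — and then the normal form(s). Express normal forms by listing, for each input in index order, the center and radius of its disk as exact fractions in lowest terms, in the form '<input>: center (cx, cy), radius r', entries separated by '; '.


not equal: they reduce to b1: center (-3/7, 3/7), radius 1/70; b2: center (-1/2, 15/28), radius 1/70; b3: center (-1/2, -1/2), radius 1/6 and b1: center (1/2, -1/12), radius 1/42; b2: center (7/12, 0), radius 1/36; b3: center (1/2, -1/2), radius 1/7

The first expression reduces to b1: center (-3/7, 3/7), radius 1/70; b2: center (-1/2, 15/28), radius 1/70; b3: center (-1/2, -1/2), radius 1/6
The second expression reduces to b1: center (1/2, -1/12), radius 1/42; b2: center (7/12, 0), radius 1/36; b3: center (1/2, -1/2), radius 1/7
The normal forms differ: not equal.


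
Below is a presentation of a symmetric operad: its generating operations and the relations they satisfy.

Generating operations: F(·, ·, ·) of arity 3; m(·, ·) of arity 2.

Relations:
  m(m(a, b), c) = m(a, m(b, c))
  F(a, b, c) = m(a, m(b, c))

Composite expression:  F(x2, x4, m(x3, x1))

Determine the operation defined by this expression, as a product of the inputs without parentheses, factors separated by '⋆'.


x2 ⋆ x4 ⋆ x3 ⋆ x1

All parenthesizations of F agree; list the x-inputs left to right.
m(x3, x1) flattens to x3 ⋆ x1
F(x2, x4, m(x3, x1)) flattens to x2 ⋆ x4 ⋆ x3 ⋆ x1


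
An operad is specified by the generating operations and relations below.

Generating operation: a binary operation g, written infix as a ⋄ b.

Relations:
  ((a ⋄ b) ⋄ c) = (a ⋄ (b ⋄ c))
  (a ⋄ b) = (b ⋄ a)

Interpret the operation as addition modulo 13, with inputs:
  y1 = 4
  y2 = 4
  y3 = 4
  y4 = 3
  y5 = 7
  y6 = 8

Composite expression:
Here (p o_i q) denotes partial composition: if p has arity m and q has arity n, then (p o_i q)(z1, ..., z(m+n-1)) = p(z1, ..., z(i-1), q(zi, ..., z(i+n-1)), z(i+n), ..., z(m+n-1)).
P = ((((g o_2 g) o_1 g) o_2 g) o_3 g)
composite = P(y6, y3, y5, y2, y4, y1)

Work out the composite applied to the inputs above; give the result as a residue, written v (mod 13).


4 (mod 13)


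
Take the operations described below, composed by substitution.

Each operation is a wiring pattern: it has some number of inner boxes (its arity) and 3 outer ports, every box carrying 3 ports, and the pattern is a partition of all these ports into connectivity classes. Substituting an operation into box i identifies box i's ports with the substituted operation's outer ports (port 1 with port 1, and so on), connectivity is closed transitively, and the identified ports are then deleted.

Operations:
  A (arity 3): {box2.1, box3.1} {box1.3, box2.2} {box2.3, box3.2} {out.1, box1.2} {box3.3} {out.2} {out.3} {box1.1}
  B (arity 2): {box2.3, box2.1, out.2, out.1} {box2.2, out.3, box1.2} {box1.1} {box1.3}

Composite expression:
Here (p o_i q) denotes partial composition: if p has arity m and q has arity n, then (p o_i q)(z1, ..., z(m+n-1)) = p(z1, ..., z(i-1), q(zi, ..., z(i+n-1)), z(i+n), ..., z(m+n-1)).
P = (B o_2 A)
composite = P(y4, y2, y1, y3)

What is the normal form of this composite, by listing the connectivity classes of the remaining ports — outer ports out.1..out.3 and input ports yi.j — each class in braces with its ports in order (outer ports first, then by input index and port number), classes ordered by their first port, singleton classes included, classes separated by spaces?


{out.1, out.2, y2.2} {out.3, y4.2} {y1.1, y3.1} {y1.2, y2.3} {y1.3, y3.2} {y2.1} {y3.3} {y4.1} {y4.3}

After gluing at B, chains via deleted ports link the y-ports.
A over (y2, y1, y3) gives {out.1, y2.2} {out.2} {out.3} {y1.1, y3.1} {y1.2, y2.3} {y1.3, y3.2} {y2.1} {y3.3}, out.j being that stage's outer ports
B over (y4, y2, y1, y3) gives {out.1, out.2, y2.2} {out.3, y4.2} {y1.1, y3.1} {y1.2, y2.3} {y1.3, y3.2} {y2.1} {y3.3} {y4.1} {y4.3}, out.j being that stage's outer ports


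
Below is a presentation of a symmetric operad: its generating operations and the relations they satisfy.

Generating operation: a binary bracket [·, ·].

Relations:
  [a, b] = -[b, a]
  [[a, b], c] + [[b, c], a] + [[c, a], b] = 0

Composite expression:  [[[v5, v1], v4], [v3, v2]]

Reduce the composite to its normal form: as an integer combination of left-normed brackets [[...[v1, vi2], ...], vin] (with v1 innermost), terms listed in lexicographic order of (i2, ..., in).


[[[[v1, v5], v4], v2], v3] - [[[[v1, v5], v4], v3], v2]


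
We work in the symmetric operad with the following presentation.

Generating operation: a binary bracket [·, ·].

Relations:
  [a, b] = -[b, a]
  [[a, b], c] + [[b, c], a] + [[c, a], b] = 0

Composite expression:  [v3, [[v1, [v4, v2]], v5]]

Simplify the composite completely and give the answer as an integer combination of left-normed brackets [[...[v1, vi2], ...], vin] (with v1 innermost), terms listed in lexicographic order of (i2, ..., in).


A multilinear Lie element is pinned by v1-initial words (v1 innermost).
Composite bracket: [v3, [[v1, [v4, v2]], v5]]
Under [a, b] = ab - ba we get 16 signed associative words (2^4 = 16).
Coefficients come from the v1-initial words:
  word v1v2v4v5v3 has sign +1, contributing +[[[[v1, v2], v4], v5], v3]
  word v1v4v2v5v3 has sign -1, contributing -[[[[v1, v4], v2], v5], v3]

[[[[v1, v2], v4], v5], v3] - [[[[v1, v4], v2], v5], v3]


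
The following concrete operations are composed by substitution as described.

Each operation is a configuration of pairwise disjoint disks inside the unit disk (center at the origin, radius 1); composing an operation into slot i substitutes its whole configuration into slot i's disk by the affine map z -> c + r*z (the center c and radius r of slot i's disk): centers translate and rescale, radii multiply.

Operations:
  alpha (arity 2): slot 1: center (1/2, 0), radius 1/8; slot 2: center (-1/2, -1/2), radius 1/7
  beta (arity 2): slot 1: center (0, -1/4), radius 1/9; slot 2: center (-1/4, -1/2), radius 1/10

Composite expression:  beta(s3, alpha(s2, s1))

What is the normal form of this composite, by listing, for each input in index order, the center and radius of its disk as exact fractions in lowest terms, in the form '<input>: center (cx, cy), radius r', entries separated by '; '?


s1: center (-3/10, -11/20), radius 1/70; s2: center (-1/5, -1/2), radius 1/80; s3: center (0, -1/4), radius 1/9

Follow each s-input down from beta: c' goes to c + r*c', radius to r*r'.
s3 passes through 1 substitution, ending at center (0, -1/4), radius 1/9
s2 passes through 2 substitutions, ending at center (-1/5, -1/2), radius 1/80
s1 passes through 2 substitutions, ending at center (-3/10, -11/20), radius 1/70


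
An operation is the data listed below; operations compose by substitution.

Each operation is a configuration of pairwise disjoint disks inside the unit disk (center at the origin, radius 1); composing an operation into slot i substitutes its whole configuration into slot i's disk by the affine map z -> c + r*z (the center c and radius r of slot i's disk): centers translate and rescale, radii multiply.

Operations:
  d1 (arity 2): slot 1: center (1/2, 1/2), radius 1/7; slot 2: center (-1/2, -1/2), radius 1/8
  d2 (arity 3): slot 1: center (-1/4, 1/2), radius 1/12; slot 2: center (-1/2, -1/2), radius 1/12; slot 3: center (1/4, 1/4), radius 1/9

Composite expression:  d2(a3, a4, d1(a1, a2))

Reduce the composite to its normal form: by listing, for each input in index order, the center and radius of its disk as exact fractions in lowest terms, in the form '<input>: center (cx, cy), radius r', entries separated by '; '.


Follow each a-input down from d2: c' goes to c + r*c', radius to r*r'.
input a3: applying the 1 nested substitution gives center (-1/4, 1/2), radius 1/12
input a4: applying the 1 nested substitution gives center (-1/2, -1/2), radius 1/12
input a1: applying the 2 nested substitutions gives center (11/36, 11/36), radius 1/63
input a2: applying the 2 nested substitutions gives center (7/36, 7/36), radius 1/72

a1: center (11/36, 11/36), radius 1/63; a2: center (7/36, 7/36), radius 1/72; a3: center (-1/4, 1/2), radius 1/12; a4: center (-1/2, -1/2), radius 1/12


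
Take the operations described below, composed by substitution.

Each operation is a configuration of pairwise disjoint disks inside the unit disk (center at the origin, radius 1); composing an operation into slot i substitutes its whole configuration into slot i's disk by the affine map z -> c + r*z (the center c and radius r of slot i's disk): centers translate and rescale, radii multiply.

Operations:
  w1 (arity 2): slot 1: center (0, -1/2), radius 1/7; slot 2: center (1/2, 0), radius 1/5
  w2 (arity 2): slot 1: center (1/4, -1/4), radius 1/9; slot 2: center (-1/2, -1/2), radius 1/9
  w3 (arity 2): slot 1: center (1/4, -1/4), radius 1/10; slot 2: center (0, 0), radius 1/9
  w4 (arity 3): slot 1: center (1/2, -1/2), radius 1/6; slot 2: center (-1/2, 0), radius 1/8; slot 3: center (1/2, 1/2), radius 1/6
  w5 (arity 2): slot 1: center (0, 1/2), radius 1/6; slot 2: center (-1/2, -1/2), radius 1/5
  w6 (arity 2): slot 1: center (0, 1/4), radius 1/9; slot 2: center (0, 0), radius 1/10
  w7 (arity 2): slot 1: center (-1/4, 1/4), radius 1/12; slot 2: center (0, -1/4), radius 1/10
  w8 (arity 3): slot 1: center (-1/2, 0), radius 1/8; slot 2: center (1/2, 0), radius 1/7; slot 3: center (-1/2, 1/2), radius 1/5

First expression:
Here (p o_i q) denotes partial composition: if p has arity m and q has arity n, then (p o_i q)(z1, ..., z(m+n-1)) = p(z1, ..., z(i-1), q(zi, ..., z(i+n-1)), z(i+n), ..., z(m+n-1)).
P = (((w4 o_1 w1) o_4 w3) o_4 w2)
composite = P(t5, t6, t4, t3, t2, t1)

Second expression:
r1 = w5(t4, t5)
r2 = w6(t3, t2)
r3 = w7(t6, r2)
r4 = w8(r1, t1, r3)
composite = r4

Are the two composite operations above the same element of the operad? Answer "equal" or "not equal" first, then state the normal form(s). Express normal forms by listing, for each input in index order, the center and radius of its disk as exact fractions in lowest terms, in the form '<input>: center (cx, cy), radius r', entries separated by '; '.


The first composite normalizes to t1: center (1/2, 1/2), radius 1/54; t2: center (8/15, 9/20), radius 1/540; t3: center (131/240, 109/240), radius 1/540; t4: center (-1/2, 0), radius 1/8; t5: center (1/2, -7/12), radius 1/42; t6: center (7/12, -1/2), radius 1/30
The second composite normalizes to t1: center (1/2, 0), radius 1/7; t2: center (-1/2, 9/20), radius 1/500; t3: center (-1/2, 91/200), radius 1/450; t4: center (-1/2, 1/16), radius 1/48; t5: center (-9/16, -1/16), radius 1/40; t6: center (-11/20, 11/20), radius 1/60
The forms do not match — not equal.

not equal; first: t1: center (1/2, 1/2), radius 1/54; t2: center (8/15, 9/20), radius 1/540; t3: center (131/240, 109/240), radius 1/540; t4: center (-1/2, 0), radius 1/8; t5: center (1/2, -7/12), radius 1/42; t6: center (7/12, -1/2), radius 1/30; second: t1: center (1/2, 0), radius 1/7; t2: center (-1/2, 9/20), radius 1/500; t3: center (-1/2, 91/200), radius 1/450; t4: center (-1/2, 1/16), radius 1/48; t5: center (-9/16, -1/16), radius 1/40; t6: center (-11/20, 11/20), radius 1/60


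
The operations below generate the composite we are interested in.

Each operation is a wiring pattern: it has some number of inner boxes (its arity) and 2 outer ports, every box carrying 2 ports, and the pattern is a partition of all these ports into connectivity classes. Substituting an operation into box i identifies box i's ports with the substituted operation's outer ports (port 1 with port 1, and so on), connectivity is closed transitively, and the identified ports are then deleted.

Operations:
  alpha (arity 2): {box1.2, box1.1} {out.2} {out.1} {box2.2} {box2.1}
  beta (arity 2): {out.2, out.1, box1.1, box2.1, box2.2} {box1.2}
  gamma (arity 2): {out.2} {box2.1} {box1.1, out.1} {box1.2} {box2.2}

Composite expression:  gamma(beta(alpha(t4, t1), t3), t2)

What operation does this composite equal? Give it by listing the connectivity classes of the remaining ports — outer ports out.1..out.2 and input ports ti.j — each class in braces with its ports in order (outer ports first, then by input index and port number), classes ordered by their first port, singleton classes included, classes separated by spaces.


{out.1, t3.1, t3.2} {out.2} {t1.1} {t1.2} {t2.1} {t2.2} {t4.1, t4.2}
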